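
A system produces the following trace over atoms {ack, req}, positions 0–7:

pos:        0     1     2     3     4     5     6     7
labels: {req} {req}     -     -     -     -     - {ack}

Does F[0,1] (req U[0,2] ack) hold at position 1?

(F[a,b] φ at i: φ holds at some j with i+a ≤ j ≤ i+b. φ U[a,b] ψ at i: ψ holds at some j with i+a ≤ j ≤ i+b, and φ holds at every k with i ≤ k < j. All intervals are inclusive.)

Check (req U[0,2] ack) at each j in [1,2]:
  j=1: fails
  j=2: fails
No position in the window satisfies it → formula fails.

No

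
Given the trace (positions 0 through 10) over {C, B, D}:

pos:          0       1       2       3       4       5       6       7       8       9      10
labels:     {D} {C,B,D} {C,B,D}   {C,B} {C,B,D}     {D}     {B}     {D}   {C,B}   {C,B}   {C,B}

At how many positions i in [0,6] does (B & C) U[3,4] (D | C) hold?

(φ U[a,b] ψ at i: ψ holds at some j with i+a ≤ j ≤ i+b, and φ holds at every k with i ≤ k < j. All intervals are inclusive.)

2

Evaluate at each i in [0,6]:
  i=0: ✗ (lhs fails at k=0 before rhs at j=3)
  i=1: ✓ (rhs at j=4; lhs holds on [1,3])
  i=2: ✓ (rhs at j=5; lhs holds on [2,4])
  i=3: ✗ (lhs fails at k=5 before rhs at j=7)
  i=4: ✗ (lhs fails at k=5 before rhs at j=7)
  i=5: ✗ (lhs fails at k=5 before rhs at j=8)
  i=6: ✗ (lhs fails at k=6 before rhs at j=9)
Positions where it holds: {1, 2} → 2.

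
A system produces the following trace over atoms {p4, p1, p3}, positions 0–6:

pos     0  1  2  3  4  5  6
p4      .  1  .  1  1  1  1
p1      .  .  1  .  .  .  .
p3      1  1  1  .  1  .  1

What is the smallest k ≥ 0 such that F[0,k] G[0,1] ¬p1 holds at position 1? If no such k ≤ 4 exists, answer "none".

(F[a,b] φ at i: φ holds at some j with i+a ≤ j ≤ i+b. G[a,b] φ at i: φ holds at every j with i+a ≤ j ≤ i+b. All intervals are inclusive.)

2

Scan j = 1,2,… for G[0,1] ¬p1:
  j=1: fails
  j=2: fails
  j=3: holds
First hit at j=3, so smallest k = 3-1 = 2.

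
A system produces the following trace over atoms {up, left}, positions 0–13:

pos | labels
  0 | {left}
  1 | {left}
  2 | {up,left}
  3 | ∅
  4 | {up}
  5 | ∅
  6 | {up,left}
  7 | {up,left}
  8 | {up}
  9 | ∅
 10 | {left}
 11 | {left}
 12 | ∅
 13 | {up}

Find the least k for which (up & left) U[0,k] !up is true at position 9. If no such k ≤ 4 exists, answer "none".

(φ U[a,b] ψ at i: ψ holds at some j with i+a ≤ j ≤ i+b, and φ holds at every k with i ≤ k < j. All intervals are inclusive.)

0

Need earliest j ≥ 9 with !up, and (up & left) at every k in [9,j-1].
  j=9: rhs holds (empty prefix). k = 0.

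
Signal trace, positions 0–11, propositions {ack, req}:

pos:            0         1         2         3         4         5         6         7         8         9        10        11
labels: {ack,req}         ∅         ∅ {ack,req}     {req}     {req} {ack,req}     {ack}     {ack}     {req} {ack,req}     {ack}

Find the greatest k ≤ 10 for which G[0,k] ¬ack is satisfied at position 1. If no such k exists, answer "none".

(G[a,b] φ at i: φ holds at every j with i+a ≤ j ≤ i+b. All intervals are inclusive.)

1

¬ack must hold from j=1 onward; find where it first fails.
  j=1: holds
  j=2: holds
  j=3: fails
Holds on [1,2], so largest k = 1.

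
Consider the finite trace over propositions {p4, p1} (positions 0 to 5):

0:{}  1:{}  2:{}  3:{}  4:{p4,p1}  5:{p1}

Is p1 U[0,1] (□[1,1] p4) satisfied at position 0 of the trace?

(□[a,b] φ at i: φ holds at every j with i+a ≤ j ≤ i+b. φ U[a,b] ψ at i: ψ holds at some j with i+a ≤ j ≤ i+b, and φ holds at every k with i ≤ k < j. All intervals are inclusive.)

Does not hold

Need some j in [0,1] with □[1,1] p4, and p1 at every k in [0,j-1].
  j=0: □[1,1] p4 — fails at 1.
  j=1: □[1,1] p4 — fails at 2.
No j in the window works → until fails.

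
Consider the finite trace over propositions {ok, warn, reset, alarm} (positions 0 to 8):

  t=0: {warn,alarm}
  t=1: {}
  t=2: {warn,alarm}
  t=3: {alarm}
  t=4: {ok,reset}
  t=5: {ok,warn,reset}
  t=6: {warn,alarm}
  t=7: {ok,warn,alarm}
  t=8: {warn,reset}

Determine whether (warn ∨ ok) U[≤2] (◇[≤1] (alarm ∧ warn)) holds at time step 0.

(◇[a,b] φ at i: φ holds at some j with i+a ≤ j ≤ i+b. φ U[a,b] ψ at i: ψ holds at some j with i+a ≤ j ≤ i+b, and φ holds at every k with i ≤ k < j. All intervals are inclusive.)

Holds

Need some j in [0,2] with ◇[≤1] (alarm ∧ warn), and (warn ∨ ok) at every k in [0,j-1].
  j=0: ◇[≤1] (alarm ∧ warn) holds; no prefix to check → satisfied.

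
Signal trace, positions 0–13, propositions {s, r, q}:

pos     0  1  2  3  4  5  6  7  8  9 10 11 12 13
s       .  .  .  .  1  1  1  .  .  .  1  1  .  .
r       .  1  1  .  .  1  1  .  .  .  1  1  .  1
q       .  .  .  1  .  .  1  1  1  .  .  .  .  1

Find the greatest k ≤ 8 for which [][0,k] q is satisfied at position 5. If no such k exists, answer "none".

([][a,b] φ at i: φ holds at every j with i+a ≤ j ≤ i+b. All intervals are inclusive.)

q must hold from j=5 onward; find where it first fails.
  j=5: fails → no k works.

none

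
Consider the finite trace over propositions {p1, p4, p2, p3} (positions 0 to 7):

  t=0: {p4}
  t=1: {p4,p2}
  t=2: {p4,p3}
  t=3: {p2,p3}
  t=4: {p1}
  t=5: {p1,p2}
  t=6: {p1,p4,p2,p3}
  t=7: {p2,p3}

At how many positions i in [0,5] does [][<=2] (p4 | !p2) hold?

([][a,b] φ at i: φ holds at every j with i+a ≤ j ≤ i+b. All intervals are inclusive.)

1

Evaluate at each i in [0,5]:
  i=0: ✓ (all of [0,2])
  i=1: ✗ (fails at j=3)
  i=2: ✗ (fails at j=3)
  i=3: ✗ (fails at j=3)
  i=4: ✗ (fails at j=5)
  i=5: ✗ (fails at j=5)
Positions where it holds: {0} → 1.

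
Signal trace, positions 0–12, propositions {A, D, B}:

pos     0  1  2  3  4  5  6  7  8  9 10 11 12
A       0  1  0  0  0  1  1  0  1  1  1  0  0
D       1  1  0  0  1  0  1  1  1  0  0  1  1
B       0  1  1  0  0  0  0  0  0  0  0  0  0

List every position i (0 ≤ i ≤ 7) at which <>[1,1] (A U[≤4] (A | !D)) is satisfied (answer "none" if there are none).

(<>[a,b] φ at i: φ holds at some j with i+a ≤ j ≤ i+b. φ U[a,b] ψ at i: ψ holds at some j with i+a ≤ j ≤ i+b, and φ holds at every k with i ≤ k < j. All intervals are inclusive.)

0, 1, 2, 4, 5, 7

Evaluate at each i in [0,7]:
  i=0: ✓ (witness j=1)
  i=1: ✓ (witness j=2)
  i=2: ✓ (witness j=3)
  i=3: ✗ (none in [4,4])
  i=4: ✓ (witness j=5)
  i=5: ✓ (witness j=6)
  i=6: ✗ (none in [7,7])
  i=7: ✓ (witness j=8)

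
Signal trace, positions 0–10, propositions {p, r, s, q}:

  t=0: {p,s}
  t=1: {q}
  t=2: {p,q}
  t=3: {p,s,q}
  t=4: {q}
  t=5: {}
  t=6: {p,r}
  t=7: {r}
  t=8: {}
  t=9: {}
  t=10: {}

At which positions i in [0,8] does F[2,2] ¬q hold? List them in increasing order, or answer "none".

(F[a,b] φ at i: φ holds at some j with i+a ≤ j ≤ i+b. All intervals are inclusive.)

Evaluate at each i in [0,8]:
  i=0: ✗ (none in [2,2])
  i=1: ✗ (none in [3,3])
  i=2: ✗ (none in [4,4])
  i=3: ✓ (witness j=5)
  i=4: ✓ (witness j=6)
  i=5: ✓ (witness j=7)
  i=6: ✓ (witness j=8)
  i=7: ✓ (witness j=9)
  i=8: ✓ (witness j=10)

3, 4, 5, 6, 7, 8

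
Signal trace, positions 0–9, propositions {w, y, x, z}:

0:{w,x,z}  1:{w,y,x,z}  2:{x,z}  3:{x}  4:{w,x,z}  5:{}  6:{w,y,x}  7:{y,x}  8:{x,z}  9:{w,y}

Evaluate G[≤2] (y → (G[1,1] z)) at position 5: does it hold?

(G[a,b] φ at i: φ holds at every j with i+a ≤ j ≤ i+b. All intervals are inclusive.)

Check (y → (G[1,1] z)) at every j in [5,7]:
  j=5: antecedent false → ✓
  j=6: antecedent true; consequent fails at 7 → ✗
  j=7: antecedent true; consequent holds on [8,8] → ✓
Fails at j=6 → formula fails.

False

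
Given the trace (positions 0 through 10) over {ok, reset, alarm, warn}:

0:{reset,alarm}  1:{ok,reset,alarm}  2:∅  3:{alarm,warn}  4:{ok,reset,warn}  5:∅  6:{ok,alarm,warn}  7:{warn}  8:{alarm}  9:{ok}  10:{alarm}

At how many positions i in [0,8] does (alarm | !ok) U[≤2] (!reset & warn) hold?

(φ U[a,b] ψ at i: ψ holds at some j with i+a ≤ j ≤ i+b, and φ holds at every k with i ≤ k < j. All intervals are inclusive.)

6

Evaluate at each i in [0,8]:
  i=0: ✗ (no rhs in [0,2])
  i=1: ✓ (rhs at j=3; lhs holds on [1,2])
  i=2: ✓ (rhs at j=3; lhs holds on [2,2])
  i=3: ✓ (rhs at j=3)
  i=4: ✗ (lhs fails at k=4 before rhs at j=6)
  i=5: ✓ (rhs at j=6; lhs holds on [5,5])
  i=6: ✓ (rhs at j=6)
  i=7: ✓ (rhs at j=7)
  i=8: ✗ (no rhs in [8,10])
Positions where it holds: {1, 2, 3, 5, 6, 7} → 6.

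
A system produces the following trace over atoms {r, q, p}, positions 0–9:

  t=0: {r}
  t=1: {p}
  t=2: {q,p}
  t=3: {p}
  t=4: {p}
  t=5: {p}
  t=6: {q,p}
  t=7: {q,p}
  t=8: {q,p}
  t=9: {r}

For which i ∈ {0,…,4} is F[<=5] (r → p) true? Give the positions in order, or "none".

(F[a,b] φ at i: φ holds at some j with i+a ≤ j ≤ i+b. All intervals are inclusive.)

0, 1, 2, 3, 4

Evaluate at each i in [0,4]:
  i=0: ✓ (witness j=1)
  i=1: ✓ (witness j=1)
  i=2: ✓ (witness j=2)
  i=3: ✓ (witness j=3)
  i=4: ✓ (witness j=4)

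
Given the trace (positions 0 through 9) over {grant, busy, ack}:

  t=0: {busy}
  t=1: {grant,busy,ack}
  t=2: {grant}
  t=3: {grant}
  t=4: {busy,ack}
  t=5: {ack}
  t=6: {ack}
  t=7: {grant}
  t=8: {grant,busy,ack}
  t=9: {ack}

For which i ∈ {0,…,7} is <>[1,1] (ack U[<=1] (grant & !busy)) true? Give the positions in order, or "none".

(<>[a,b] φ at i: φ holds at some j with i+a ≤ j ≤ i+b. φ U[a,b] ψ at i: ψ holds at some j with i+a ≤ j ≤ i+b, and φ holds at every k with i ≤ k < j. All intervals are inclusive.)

0, 1, 2, 5, 6

Evaluate at each i in [0,7]:
  i=0: ✓ (witness j=1)
  i=1: ✓ (witness j=2)
  i=2: ✓ (witness j=3)
  i=3: ✗ (none in [4,4])
  i=4: ✗ (none in [5,5])
  i=5: ✓ (witness j=6)
  i=6: ✓ (witness j=7)
  i=7: ✗ (none in [8,8])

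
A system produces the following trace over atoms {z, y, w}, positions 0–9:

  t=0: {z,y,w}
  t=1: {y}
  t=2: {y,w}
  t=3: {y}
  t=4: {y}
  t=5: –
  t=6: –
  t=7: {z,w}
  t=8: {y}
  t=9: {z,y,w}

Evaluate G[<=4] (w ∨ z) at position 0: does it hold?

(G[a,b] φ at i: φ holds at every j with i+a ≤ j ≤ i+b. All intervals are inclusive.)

Does not hold

Check (w ∨ z) at every j in [0,4]:
  j=0: true
  j=1: false
  j=2: true
  j=3: false
  j=4: false
Fails at j=1 → formula fails.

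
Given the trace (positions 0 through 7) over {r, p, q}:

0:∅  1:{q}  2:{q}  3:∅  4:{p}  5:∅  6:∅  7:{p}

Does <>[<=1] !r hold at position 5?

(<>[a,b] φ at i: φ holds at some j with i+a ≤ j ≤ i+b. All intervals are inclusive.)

Holds

Check !r at each j in [5,6]:
  j=5: true
  j=6: true
Found at j=5 → formula holds.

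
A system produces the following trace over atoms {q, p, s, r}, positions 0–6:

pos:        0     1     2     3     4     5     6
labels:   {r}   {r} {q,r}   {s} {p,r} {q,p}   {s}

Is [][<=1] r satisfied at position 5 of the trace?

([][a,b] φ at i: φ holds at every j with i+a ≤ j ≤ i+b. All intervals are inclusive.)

Check r at every j in [5,6]:
  j=5: false
  j=6: false
Fails at j=5 → formula fails.

Does not hold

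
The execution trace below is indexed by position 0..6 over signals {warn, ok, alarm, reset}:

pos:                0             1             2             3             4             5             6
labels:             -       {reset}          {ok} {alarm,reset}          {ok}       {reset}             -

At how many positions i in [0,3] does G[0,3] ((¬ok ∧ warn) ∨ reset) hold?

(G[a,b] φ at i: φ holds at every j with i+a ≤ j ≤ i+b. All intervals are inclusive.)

0

Evaluate at each i in [0,3]:
  i=0: ✗ (fails at j=0)
  i=1: ✗ (fails at j=2)
  i=2: ✗ (fails at j=2)
  i=3: ✗ (fails at j=4)
Positions where it holds: {} → 0.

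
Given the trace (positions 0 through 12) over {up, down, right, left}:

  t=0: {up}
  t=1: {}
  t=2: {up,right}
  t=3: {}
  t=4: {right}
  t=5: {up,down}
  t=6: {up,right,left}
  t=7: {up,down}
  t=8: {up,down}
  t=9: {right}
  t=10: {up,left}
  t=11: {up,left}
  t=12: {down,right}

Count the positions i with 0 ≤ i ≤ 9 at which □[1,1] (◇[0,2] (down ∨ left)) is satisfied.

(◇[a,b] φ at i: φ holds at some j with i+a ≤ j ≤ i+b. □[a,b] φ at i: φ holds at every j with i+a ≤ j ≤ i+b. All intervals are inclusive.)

8

Evaluate at each i in [0,9]:
  i=0: ✗ (fails at j=1)
  i=1: ✗ (fails at j=2)
  i=2: ✓ (all of [3,3])
  i=3: ✓ (all of [4,4])
  i=4: ✓ (all of [5,5])
  i=5: ✓ (all of [6,6])
  i=6: ✓ (all of [7,7])
  i=7: ✓ (all of [8,8])
  i=8: ✓ (all of [9,9])
  i=9: ✓ (all of [10,10])
Positions where it holds: {2, 3, 4, 5, 6, 7, 8, 9} → 8.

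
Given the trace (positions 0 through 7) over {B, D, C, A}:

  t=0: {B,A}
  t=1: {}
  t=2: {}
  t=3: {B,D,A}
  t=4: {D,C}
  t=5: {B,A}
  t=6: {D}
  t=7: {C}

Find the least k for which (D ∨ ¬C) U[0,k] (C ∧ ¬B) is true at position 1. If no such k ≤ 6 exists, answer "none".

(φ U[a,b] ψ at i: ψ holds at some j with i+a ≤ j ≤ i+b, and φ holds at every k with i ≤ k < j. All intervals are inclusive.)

3

Need earliest j ≥ 1 with (C ∧ ¬B), and (D ∨ ¬C) at every k in [1,j-1].
  j=1: rhs fails.
  j=2: rhs fails.
  j=3: rhs fails.
  j=4: rhs holds; lhs holds on [1,3]. k = 3.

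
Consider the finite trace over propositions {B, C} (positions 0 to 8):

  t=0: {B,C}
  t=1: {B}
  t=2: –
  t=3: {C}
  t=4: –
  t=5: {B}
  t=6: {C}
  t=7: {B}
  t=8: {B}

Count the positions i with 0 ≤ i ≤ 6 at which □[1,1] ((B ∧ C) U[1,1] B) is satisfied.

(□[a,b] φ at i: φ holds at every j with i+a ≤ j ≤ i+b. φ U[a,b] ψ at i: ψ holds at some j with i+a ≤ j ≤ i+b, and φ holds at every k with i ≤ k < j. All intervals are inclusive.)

Evaluate at each i in [0,6]:
  i=0: ✗ (fails at j=1)
  i=1: ✗ (fails at j=2)
  i=2: ✗ (fails at j=3)
  i=3: ✗ (fails at j=4)
  i=4: ✗ (fails at j=5)
  i=5: ✗ (fails at j=6)
  i=6: ✗ (fails at j=7)
Positions where it holds: {} → 0.

0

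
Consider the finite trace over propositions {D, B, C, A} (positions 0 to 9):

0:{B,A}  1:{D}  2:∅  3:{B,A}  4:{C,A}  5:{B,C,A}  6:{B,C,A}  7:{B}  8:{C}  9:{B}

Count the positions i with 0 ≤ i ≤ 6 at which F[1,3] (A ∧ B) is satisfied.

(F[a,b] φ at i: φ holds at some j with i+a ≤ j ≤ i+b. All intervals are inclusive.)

6

Evaluate at each i in [0,6]:
  i=0: ✓ (witness j=3)
  i=1: ✓ (witness j=3)
  i=2: ✓ (witness j=3)
  i=3: ✓ (witness j=5)
  i=4: ✓ (witness j=5)
  i=5: ✓ (witness j=6)
  i=6: ✗ (none in [7,9])
Positions where it holds: {0, 1, 2, 3, 4, 5} → 6.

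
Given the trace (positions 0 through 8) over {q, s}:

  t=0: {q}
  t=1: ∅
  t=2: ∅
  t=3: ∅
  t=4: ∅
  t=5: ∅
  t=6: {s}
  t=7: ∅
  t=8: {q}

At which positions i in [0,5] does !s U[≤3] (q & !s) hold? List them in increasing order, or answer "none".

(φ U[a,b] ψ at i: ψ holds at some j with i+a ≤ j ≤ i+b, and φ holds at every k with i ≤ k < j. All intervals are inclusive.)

0

Evaluate at each i in [0,5]:
  i=0: ✓ (rhs at j=0)
  i=1: ✗ (no rhs in [1,4])
  i=2: ✗ (no rhs in [2,5])
  i=3: ✗ (no rhs in [3,6])
  i=4: ✗ (no rhs in [4,7])
  i=5: ✗ (lhs fails at k=6 before rhs at j=8)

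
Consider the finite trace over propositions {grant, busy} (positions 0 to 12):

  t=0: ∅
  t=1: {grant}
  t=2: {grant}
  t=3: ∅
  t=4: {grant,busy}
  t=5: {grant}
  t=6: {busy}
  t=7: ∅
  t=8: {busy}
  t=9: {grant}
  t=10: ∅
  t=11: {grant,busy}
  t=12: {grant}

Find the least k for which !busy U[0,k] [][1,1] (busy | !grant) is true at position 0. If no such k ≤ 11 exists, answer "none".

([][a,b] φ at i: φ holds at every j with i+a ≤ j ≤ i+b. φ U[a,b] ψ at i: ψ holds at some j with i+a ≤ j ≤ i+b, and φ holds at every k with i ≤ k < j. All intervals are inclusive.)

2

Need earliest j ≥ 0 with [][1,1] (busy | !grant), and !busy at every k in [0,j-1].
  j=0: rhs fails.
  j=1: rhs fails.
  j=2: rhs holds; lhs holds on [0,1]. k = 2.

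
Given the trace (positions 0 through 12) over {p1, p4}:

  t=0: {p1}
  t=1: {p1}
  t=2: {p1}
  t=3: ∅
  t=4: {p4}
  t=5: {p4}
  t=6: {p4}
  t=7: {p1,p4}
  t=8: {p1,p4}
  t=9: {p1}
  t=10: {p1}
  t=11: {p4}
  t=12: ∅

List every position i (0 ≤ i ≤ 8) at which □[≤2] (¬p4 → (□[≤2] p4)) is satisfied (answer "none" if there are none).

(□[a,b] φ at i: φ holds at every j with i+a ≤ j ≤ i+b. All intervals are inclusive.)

Evaluate at each i in [0,8]:
  i=0: ✗ (fails at j=0)
  i=1: ✗ (fails at j=1)
  i=2: ✗ (fails at j=2)
  i=3: ✗ (fails at j=3)
  i=4: ✓ (all of [4,6])
  i=5: ✓ (all of [5,7])
  i=6: ✓ (all of [6,8])
  i=7: ✗ (fails at j=9)
  i=8: ✗ (fails at j=9)

4, 5, 6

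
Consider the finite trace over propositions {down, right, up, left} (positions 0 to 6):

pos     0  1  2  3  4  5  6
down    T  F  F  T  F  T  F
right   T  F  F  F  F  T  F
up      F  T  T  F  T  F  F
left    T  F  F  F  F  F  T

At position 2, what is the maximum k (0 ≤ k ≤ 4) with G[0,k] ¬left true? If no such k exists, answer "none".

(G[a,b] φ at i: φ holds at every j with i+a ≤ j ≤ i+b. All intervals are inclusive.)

¬left must hold from j=2 onward; find where it first fails.
  j=2: holds
  j=3: holds
  j=4: holds
  j=5: holds
  j=6: fails
Holds on [2,5], so largest k = 3.

3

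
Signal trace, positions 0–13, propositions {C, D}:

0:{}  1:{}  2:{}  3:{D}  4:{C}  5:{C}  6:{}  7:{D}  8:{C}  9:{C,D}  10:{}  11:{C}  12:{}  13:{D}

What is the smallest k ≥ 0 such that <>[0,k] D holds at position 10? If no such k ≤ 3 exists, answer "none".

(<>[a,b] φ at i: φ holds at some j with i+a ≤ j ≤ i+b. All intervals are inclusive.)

3

Scan j = 10,11,… for D:
  j=10: fails
  j=11: fails
  j=12: fails
  j=13: holds
First hit at j=13, so smallest k = 13-10 = 3.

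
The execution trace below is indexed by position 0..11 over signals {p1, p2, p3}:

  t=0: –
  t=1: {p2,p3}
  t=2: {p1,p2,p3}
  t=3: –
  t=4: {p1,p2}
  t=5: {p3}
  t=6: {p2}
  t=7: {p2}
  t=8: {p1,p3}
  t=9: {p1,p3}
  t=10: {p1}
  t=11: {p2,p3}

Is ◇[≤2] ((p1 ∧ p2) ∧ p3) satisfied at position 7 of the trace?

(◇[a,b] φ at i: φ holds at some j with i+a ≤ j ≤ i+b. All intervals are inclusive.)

False

Check ((p1 ∧ p2) ∧ p3) at each j in [7,9]:
  j=7: false
  j=8: false
  j=9: false
No position in the window satisfies it → formula fails.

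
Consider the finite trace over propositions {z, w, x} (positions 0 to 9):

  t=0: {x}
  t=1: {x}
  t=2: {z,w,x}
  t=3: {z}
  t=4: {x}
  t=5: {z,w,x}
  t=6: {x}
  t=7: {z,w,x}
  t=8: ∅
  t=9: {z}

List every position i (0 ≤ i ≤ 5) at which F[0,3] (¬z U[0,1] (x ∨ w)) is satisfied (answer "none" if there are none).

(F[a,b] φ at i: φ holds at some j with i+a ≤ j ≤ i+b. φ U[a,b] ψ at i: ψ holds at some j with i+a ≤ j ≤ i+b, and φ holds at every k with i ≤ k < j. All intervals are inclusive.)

Evaluate at each i in [0,5]:
  i=0: ✓ (witness j=0)
  i=1: ✓ (witness j=1)
  i=2: ✓ (witness j=2)
  i=3: ✓ (witness j=4)
  i=4: ✓ (witness j=4)
  i=5: ✓ (witness j=5)

0, 1, 2, 3, 4, 5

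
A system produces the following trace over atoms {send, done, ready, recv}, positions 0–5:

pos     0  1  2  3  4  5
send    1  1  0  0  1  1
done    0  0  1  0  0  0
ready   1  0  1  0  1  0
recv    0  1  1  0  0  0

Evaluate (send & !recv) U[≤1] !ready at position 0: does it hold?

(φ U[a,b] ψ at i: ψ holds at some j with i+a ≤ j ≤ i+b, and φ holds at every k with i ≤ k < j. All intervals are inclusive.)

Need some j in [0,1] with !ready, and (send & !recv) at every k in [0,j-1].
  j=0: !ready false.
  j=1: !ready holds; (send & !recv) holds at every k in [0,0] → satisfied.

Yes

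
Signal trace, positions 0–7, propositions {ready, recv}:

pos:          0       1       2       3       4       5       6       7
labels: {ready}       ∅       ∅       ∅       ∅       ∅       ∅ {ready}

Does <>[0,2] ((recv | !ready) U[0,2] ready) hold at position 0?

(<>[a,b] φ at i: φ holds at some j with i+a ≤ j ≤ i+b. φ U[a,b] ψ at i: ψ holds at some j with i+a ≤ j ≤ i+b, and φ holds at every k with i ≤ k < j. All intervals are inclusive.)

Holds

Check ((recv | !ready) U[0,2] ready) at each j in [0,2]:
  j=0: holds
  j=1: fails
  j=2: fails
Found at j=0 → formula holds.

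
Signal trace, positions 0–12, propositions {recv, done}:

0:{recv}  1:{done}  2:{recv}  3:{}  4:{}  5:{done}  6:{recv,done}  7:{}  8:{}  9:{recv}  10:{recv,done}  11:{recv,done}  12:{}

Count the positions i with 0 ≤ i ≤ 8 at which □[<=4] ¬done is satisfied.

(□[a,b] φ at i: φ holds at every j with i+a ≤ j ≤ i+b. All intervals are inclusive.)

0

Evaluate at each i in [0,8]:
  i=0: ✗ (fails at j=1)
  i=1: ✗ (fails at j=1)
  i=2: ✗ (fails at j=5)
  i=3: ✗ (fails at j=5)
  i=4: ✗ (fails at j=5)
  i=5: ✗ (fails at j=5)
  i=6: ✗ (fails at j=6)
  i=7: ✗ (fails at j=10)
  i=8: ✗ (fails at j=10)
Positions where it holds: {} → 0.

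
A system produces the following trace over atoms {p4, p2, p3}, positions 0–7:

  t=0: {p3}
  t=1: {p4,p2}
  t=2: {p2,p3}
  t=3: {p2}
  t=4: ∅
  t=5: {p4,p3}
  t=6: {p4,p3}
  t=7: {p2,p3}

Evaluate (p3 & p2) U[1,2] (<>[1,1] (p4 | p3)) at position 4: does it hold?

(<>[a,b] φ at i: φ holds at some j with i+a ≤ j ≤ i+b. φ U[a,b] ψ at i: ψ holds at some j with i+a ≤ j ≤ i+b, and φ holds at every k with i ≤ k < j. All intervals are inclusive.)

False

Need some j in [5,6] with <>[1,1] (p4 | p3), and (p3 & p2) at every k in [4,j-1].
  j=5: <>[1,1] (p4 | p3) holds, but (p3 & p2) fails at k=4 → not this j.
  j=6: <>[1,1] (p4 | p3) holds, but (p3 & p2) fails at k=4 → not this j.
No j in the window works → until fails.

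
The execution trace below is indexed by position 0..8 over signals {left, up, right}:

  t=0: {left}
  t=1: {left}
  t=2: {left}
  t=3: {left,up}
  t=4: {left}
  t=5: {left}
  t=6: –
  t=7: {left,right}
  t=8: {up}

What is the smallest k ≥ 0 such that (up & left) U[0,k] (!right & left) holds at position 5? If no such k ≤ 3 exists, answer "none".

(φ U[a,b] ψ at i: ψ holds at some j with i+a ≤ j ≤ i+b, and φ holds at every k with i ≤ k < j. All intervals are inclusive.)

Need earliest j ≥ 5 with (!right & left), and (up & left) at every k in [5,j-1].
  j=5: rhs holds (empty prefix). k = 0.

0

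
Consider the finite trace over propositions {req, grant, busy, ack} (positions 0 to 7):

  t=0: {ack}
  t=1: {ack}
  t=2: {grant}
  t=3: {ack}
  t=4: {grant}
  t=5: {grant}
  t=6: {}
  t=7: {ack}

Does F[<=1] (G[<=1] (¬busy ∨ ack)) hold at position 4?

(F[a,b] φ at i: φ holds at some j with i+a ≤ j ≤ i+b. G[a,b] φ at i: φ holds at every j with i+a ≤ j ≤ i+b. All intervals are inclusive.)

True

Check G[<=1] (¬busy ∨ ack) at each j in [4,5]:
  j=4: holds on [4,5]
  j=5: holds on [5,6]
Found at j=4 → formula holds.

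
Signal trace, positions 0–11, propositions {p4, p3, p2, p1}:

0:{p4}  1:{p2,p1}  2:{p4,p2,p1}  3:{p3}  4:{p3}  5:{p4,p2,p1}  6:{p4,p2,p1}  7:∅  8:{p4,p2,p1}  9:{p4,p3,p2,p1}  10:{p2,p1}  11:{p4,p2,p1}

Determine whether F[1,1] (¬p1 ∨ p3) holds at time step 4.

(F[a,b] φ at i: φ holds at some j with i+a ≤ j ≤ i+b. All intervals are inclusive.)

Check (¬p1 ∨ p3) at each j in [5,5]:
  j=5: false
No position in the window satisfies it → formula fails.

Does not hold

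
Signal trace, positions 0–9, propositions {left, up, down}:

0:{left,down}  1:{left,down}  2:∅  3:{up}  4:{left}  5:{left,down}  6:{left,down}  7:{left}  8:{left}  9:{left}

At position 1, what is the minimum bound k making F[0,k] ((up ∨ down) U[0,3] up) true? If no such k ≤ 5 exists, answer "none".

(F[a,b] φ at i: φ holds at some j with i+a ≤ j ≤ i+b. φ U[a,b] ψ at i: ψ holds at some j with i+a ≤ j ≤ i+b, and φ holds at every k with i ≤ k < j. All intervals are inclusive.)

Scan j = 1,2,… for ((up ∨ down) U[0,3] up):
  j=1: fails
  j=2: fails
  j=3: holds
First hit at j=3, so smallest k = 3-1 = 2.

2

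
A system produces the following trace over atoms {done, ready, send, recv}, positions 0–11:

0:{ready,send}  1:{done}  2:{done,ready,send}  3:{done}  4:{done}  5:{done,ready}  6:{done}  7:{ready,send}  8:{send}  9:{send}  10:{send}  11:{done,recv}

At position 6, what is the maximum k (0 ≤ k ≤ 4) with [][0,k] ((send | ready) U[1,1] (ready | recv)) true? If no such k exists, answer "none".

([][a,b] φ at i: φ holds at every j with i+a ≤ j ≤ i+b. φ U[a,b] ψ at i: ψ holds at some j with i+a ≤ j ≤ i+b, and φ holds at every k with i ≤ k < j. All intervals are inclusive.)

((send | ready) U[1,1] (ready | recv)) must hold from j=6 onward; find where it first fails.
  j=6: fails → no k works.

none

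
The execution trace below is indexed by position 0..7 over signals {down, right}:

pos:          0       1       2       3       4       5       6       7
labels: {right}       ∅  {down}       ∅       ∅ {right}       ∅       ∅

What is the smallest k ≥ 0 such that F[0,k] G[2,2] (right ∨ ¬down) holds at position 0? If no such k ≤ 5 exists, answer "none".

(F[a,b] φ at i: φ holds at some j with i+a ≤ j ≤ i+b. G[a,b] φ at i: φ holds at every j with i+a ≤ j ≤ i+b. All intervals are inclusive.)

1

Scan j = 0,1,… for G[2,2] (right ∨ ¬down):
  j=0: fails
  j=1: holds
First hit at j=1, so smallest k = 1-0 = 1.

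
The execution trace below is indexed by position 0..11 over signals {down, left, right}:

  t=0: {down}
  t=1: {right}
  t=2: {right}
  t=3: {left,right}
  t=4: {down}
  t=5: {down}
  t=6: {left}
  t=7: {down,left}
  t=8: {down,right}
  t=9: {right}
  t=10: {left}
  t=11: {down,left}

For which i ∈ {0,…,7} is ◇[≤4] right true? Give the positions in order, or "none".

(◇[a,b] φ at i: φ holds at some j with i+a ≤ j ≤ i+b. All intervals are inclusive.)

0, 1, 2, 3, 4, 5, 6, 7

Evaluate at each i in [0,7]:
  i=0: ✓ (witness j=1)
  i=1: ✓ (witness j=1)
  i=2: ✓ (witness j=2)
  i=3: ✓ (witness j=3)
  i=4: ✓ (witness j=8)
  i=5: ✓ (witness j=8)
  i=6: ✓ (witness j=8)
  i=7: ✓ (witness j=8)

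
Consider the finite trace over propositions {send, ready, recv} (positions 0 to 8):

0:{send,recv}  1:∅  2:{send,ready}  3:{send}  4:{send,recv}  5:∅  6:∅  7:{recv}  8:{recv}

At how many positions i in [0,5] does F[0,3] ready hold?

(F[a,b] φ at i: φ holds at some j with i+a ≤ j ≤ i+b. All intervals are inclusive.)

Evaluate at each i in [0,5]:
  i=0: ✓ (witness j=2)
  i=1: ✓ (witness j=2)
  i=2: ✓ (witness j=2)
  i=3: ✗ (none in [3,6])
  i=4: ✗ (none in [4,7])
  i=5: ✗ (none in [5,8])
Positions where it holds: {0, 1, 2} → 3.

3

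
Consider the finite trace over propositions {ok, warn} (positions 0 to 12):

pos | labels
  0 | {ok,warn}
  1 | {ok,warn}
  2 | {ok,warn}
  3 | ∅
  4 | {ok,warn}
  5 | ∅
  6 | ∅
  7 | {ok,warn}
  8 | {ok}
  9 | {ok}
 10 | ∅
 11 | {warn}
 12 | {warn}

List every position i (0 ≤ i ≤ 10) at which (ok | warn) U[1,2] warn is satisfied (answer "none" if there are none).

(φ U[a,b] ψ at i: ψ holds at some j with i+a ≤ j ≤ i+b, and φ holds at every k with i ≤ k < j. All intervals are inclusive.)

0, 1

Evaluate at each i in [0,10]:
  i=0: ✓ (rhs at j=1; lhs holds on [0,0])
  i=1: ✓ (rhs at j=2; lhs holds on [1,1])
  i=2: ✗ (lhs fails at k=3 before rhs at j=4)
  i=3: ✗ (lhs fails at k=3 before rhs at j=4)
  i=4: ✗ (no rhs in [5,6])
  i=5: ✗ (lhs fails at k=5 before rhs at j=7)
  i=6: ✗ (lhs fails at k=6 before rhs at j=7)
  i=7: ✗ (no rhs in [8,9])
  i=8: ✗ (no rhs in [9,10])
  i=9: ✗ (lhs fails at k=10 before rhs at j=11)
  i=10: ✗ (lhs fails at k=10 before rhs at j=11)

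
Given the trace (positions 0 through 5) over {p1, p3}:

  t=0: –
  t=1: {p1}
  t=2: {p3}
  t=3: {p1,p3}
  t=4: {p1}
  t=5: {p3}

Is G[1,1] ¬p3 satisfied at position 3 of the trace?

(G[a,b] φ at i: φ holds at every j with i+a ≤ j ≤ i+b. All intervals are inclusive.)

Yes

Check ¬p3 at every j in [4,4]:
  j=4: true
All positions satisfy it → formula holds.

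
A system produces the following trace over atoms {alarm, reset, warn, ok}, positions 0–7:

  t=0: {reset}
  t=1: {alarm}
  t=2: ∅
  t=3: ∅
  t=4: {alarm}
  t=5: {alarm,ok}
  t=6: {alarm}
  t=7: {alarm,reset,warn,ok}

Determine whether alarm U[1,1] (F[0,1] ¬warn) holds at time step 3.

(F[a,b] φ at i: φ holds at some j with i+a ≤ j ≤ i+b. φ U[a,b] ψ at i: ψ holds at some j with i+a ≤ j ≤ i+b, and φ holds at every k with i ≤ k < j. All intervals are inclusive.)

Need some j in [4,4] with F[0,1] ¬warn, and alarm at every k in [3,j-1].
  j=4: F[0,1] ¬warn holds, but alarm fails at k=3 → not this j.
No j in the window works → until fails.

No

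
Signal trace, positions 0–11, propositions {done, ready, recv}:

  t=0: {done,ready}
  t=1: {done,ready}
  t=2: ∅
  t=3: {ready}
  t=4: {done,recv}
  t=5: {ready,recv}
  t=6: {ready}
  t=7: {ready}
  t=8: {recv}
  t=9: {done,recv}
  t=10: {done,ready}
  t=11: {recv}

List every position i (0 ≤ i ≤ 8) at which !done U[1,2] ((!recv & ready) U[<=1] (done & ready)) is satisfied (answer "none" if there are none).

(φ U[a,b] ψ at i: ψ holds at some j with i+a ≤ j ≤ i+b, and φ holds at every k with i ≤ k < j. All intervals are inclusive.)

Evaluate at each i in [0,8]:
  i=0: ✗ (lhs fails at k=0 before rhs at j=1)
  i=1: ✗ (no rhs in [2,3])
  i=2: ✗ (no rhs in [3,4])
  i=3: ✗ (no rhs in [4,5])
  i=4: ✗ (no rhs in [5,6])
  i=5: ✗ (no rhs in [6,7])
  i=6: ✗ (no rhs in [7,8])
  i=7: ✗ (no rhs in [8,9])
  i=8: ✗ (lhs fails at k=9 before rhs at j=10)

none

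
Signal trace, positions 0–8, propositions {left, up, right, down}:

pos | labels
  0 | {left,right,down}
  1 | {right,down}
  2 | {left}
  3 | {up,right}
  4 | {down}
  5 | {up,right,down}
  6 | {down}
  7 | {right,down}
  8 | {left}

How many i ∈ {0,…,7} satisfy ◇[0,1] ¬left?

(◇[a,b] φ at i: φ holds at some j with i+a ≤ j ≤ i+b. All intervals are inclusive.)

8

Evaluate at each i in [0,7]:
  i=0: ✓ (witness j=1)
  i=1: ✓ (witness j=1)
  i=2: ✓ (witness j=3)
  i=3: ✓ (witness j=3)
  i=4: ✓ (witness j=4)
  i=5: ✓ (witness j=5)
  i=6: ✓ (witness j=6)
  i=7: ✓ (witness j=7)
Positions where it holds: {0, 1, 2, 3, 4, 5, 6, 7} → 8.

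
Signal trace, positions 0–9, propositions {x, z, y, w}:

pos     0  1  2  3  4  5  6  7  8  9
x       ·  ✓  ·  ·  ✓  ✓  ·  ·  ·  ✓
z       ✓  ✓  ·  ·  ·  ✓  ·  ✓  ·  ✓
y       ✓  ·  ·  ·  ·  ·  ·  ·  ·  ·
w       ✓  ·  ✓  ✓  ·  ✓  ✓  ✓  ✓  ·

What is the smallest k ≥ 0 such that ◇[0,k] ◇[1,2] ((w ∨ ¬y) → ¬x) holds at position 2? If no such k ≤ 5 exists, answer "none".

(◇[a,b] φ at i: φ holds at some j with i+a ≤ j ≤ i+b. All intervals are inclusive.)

Scan j = 2,3,… for ◇[1,2] ((w ∨ ¬y) → ¬x):
  j=2: holds
First hit at j=2, so smallest k = 2-2 = 0.

0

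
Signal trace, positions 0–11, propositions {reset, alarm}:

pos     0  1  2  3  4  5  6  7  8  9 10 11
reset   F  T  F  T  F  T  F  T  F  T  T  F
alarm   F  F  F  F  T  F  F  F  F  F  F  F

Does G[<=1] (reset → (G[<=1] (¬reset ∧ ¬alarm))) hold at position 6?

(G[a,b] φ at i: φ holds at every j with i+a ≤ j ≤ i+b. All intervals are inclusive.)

Check (reset → (G[<=1] (¬reset ∧ ¬alarm))) at every j in [6,7]:
  j=6: antecedent false → ✓
  j=7: antecedent true; consequent fails at 7 → ✗
Fails at j=7 → formula fails.

Does not hold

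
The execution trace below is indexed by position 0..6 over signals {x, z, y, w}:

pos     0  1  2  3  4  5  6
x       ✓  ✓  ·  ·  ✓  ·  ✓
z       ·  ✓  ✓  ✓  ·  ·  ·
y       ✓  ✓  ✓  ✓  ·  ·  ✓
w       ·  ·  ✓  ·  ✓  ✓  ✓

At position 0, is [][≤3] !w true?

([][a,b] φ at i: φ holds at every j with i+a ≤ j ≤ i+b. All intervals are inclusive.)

Check !w at every j in [0,3]:
  j=0: true
  j=1: true
  j=2: false
  j=3: true
Fails at j=2 → formula fails.

Does not hold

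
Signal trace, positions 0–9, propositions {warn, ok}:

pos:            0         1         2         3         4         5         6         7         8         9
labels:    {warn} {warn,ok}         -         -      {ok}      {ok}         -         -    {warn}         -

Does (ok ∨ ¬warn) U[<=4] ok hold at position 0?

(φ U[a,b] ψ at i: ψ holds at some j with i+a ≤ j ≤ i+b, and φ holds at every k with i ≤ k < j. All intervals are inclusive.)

No

Need some j in [0,4] with ok, and (ok ∨ ¬warn) at every k in [0,j-1].
  j=0: ok false.
  j=1: ok holds, but (ok ∨ ¬warn) fails at k=0 → not this j.
  j=2: ok false.
  j=3: ok false.
  j=4: ok holds, but (ok ∨ ¬warn) fails at k=0 → not this j.
No j in the window works → until fails.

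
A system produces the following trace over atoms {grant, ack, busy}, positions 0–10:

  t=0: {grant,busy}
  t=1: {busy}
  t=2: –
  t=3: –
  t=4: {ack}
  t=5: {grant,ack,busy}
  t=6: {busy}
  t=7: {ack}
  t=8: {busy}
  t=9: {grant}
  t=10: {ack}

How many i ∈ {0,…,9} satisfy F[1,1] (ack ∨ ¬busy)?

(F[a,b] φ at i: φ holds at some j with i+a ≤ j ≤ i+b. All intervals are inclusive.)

Evaluate at each i in [0,9]:
  i=0: ✗ (none in [1,1])
  i=1: ✓ (witness j=2)
  i=2: ✓ (witness j=3)
  i=3: ✓ (witness j=4)
  i=4: ✓ (witness j=5)
  i=5: ✗ (none in [6,6])
  i=6: ✓ (witness j=7)
  i=7: ✗ (none in [8,8])
  i=8: ✓ (witness j=9)
  i=9: ✓ (witness j=10)
Positions where it holds: {1, 2, 3, 4, 6, 8, 9} → 7.

7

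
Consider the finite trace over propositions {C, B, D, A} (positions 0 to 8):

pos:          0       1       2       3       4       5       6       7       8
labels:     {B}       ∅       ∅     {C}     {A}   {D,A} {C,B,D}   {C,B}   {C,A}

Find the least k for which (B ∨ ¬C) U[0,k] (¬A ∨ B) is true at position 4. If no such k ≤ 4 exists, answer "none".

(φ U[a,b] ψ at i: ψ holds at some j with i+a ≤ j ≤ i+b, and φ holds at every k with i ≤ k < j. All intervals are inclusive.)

2

Need earliest j ≥ 4 with (¬A ∨ B), and (B ∨ ¬C) at every k in [4,j-1].
  j=4: rhs fails.
  j=5: rhs fails.
  j=6: rhs holds; lhs holds on [4,5]. k = 2.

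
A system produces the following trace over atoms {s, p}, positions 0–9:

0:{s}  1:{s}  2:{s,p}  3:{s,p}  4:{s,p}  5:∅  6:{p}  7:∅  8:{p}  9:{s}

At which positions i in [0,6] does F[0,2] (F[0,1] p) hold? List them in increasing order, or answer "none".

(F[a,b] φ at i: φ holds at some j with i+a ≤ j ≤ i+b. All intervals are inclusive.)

0, 1, 2, 3, 4, 5, 6

Evaluate at each i in [0,6]:
  i=0: ✓ (witness j=1)
  i=1: ✓ (witness j=1)
  i=2: ✓ (witness j=2)
  i=3: ✓ (witness j=3)
  i=4: ✓ (witness j=4)
  i=5: ✓ (witness j=5)
  i=6: ✓ (witness j=6)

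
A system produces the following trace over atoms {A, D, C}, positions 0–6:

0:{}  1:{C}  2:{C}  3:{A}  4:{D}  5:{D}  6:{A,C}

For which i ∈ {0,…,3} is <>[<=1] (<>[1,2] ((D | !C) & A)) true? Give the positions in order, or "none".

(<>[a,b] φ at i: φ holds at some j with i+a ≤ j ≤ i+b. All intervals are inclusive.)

Evaluate at each i in [0,3]:
  i=0: ✓ (witness j=1)
  i=1: ✓ (witness j=1)
  i=2: ✓ (witness j=2)
  i=3: ✗ (none in [3,4])

0, 1, 2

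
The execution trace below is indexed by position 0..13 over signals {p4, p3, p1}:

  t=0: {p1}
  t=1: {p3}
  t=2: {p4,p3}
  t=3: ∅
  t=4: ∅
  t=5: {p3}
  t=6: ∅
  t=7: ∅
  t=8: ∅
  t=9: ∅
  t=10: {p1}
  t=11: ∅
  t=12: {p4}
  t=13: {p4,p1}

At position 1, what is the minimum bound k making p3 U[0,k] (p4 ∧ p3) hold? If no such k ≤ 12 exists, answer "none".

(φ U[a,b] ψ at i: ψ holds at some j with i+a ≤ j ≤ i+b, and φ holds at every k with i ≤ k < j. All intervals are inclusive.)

1

Need earliest j ≥ 1 with (p4 ∧ p3), and p3 at every k in [1,j-1].
  j=1: rhs fails.
  j=2: rhs holds; lhs holds on [1,1]. k = 1.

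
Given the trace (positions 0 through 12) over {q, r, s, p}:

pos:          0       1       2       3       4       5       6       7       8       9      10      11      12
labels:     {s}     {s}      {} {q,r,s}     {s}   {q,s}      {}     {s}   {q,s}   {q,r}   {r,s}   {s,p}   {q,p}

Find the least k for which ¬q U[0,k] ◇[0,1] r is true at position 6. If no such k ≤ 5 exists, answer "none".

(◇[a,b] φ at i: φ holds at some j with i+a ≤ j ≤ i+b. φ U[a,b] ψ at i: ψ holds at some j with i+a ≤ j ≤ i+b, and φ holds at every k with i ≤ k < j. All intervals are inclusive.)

Need earliest j ≥ 6 with ◇[0,1] r, and ¬q at every k in [6,j-1].
  j=6: rhs fails.
  j=7: rhs fails.
  j=8: rhs holds; lhs holds on [6,7]. k = 2.

2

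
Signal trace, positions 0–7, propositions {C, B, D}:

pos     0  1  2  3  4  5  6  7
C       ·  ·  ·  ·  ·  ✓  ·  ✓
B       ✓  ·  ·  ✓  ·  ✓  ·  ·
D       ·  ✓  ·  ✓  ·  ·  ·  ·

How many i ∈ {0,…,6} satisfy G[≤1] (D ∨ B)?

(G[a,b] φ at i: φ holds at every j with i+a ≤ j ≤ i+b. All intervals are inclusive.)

1

Evaluate at each i in [0,6]:
  i=0: ✓ (all of [0,1])
  i=1: ✗ (fails at j=2)
  i=2: ✗ (fails at j=2)
  i=3: ✗ (fails at j=4)
  i=4: ✗ (fails at j=4)
  i=5: ✗ (fails at j=6)
  i=6: ✗ (fails at j=6)
Positions where it holds: {0} → 1.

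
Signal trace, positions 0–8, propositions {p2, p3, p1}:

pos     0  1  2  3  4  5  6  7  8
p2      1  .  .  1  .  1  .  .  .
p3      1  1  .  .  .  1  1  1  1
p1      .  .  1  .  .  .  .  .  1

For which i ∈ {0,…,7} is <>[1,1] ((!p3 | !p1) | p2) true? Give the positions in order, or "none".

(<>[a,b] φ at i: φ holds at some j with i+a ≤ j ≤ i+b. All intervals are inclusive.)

0, 1, 2, 3, 4, 5, 6

Evaluate at each i in [0,7]:
  i=0: ✓ (witness j=1)
  i=1: ✓ (witness j=2)
  i=2: ✓ (witness j=3)
  i=3: ✓ (witness j=4)
  i=4: ✓ (witness j=5)
  i=5: ✓ (witness j=6)
  i=6: ✓ (witness j=7)
  i=7: ✗ (none in [8,8])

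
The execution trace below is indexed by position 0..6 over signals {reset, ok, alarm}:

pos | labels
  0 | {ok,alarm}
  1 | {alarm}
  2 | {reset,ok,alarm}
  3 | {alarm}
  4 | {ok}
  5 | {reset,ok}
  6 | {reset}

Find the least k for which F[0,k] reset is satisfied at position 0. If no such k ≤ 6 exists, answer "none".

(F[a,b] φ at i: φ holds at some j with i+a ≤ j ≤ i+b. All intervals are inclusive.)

2

Scan j = 0,1,… for reset:
  j=0: fails
  j=1: fails
  j=2: holds
First hit at j=2, so smallest k = 2-0 = 2.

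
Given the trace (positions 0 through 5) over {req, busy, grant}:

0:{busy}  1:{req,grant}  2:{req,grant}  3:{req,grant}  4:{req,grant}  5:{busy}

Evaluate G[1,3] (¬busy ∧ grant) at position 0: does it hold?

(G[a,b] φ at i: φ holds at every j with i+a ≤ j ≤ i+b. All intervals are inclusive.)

Check (¬busy ∧ grant) at every j in [1,3]:
  j=1: true
  j=2: true
  j=3: true
All positions satisfy it → formula holds.

Yes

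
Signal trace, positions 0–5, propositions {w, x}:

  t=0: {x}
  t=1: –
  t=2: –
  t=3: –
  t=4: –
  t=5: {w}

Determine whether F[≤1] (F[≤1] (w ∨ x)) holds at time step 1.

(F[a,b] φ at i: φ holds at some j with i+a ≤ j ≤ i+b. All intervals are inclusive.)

Check F[≤1] (w ∨ x) at each j in [1,2]:
  j=1: fails (none in [1,2])
  j=2: fails (none in [2,3])
No position in the window satisfies it → formula fails.

No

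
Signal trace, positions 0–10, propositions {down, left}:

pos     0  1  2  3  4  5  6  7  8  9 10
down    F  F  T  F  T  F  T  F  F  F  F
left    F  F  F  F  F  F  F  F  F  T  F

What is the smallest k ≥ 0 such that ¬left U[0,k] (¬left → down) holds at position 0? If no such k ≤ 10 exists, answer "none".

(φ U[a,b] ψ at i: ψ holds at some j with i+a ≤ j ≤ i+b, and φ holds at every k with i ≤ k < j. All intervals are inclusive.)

Need earliest j ≥ 0 with (¬left → down), and ¬left at every k in [0,j-1].
  j=0: rhs fails.
  j=1: rhs fails.
  j=2: rhs holds; lhs holds on [0,1]. k = 2.

2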